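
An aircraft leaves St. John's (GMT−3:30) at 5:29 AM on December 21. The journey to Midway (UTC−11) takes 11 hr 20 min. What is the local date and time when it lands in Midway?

9:19 AM on December 21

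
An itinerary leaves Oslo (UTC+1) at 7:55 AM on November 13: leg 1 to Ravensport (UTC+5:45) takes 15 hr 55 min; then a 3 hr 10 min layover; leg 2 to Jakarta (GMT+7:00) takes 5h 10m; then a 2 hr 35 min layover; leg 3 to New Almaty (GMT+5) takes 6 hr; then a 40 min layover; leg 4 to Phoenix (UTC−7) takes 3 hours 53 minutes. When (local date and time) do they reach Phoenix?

1:18 PM on November 14

Convert departure to UTC: 7:55 AM − 1:00 = 6:55 AM UTC on Nov 13.
Add 15 hours 55 minutes leg 1 → 10:50 PM UTC.
Add 3 hours and 10 minutes layover in Ravensport → 2:00 AM UTC (Nov 14).
Add 5 hours and 10 minutes leg 2 → 7:10 AM UTC.
Add 2 hours 35 minutes layover in Jakarta → 9:45 AM UTC.
Add 6 hours leg 3 → 3:45 PM UTC.
Add 40 minutes layover in New Almaty → 4:25 PM UTC.
Add 3 hours 53 minutes leg 4 → 8:18 PM UTC.
Phoenix is UTC−7:00, so local arrival = 8:18 PM − 7:00 = 1:18 PM on Nov 14.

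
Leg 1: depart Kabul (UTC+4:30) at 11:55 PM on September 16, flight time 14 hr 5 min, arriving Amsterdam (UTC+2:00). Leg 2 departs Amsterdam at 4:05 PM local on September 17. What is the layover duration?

Convert departure to UTC: 11:55 PM − 4:30 = 7:25 PM UTC on Sep 16.
Add 14 hours and 5 minutes flight time → 9:30 AM UTC (Sep 17).
Amsterdam is UTC+2:00, so local arrival = 9:30 AM + 2:00 = 11:30 AM on Sep 17.
Layover = 4:05 PM − 11:30 AM = 4 hours 35 minutes.

4 hours 35 minutes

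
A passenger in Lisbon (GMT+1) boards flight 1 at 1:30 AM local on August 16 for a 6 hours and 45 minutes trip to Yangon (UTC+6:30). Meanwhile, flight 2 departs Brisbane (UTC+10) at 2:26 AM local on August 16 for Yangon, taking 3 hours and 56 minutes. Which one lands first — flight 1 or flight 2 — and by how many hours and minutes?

Flight 1 in UTC: 1:30 AM − 1:00 = 12:30 AM on Aug 16.
+6 hours and 45 minutes → arrive 7:15 AM UTC on Aug 16.
Flight 2 in UTC: 2:26 AM − 10:00 = 4:26 PM on Aug 15.
+3 hours and 56 minutes → arrive 8:22 PM UTC on Aug 15.
Flight 2 lands earlier by 10 hours 53 minutes.

the second, by 10 hours 53 minutes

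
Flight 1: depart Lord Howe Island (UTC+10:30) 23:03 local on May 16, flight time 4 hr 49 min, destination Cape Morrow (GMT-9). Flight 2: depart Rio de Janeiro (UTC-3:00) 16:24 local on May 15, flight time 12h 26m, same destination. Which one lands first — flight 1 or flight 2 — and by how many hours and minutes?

Flight 1 in UTC: 23:03 − 10:30 = 12:33 on May 16.
+4 hours 49 minutes → arrive 17:22 UTC on May 16.
Flight 2 in UTC: 16:24 + 3:00 = 19:24 on May 15.
+12 hours 26 minutes → arrive 07:50 UTC on May 16.
Flight 2 lands earlier by 9 hours 32 minutes.

the second, by 9 hours 32 minutes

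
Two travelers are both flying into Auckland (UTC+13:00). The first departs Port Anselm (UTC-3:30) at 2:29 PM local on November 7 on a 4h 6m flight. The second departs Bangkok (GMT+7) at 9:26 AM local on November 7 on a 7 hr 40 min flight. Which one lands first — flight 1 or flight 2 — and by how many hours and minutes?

the second, by 11 hours 59 minutes

Flight 1 in UTC: 2:29 PM + 3:30 = 5:59 PM on Nov 7.
+4 hours and 6 minutes → arrive 10:05 PM UTC on Nov 7.
Flight 2 in UTC: 9:26 AM − 7:00 = 2:26 AM on Nov 7.
+7 hours and 40 minutes → arrive 10:06 AM UTC on Nov 7.
Flight 2 lands earlier by 11 hours 59 minutes.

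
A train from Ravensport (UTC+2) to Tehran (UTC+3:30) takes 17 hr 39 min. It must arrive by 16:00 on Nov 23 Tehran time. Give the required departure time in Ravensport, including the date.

Target arrival in UTC: 16:00 − 3:30 = 12:30 on Nov 23.
Subtract 17 hours and 39 minutes → departure 18:51 UTC on Nov 22.
Ravensport is UTC+2:00: 18:51 + 2:00 = 20:51 on Nov 22.

20:51 on Nov 22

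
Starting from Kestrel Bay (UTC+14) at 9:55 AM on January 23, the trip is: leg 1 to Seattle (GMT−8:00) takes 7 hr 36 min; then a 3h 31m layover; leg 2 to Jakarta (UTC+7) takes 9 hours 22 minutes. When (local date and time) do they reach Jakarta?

11:24 PM on January 23

Convert departure to UTC: 9:55 AM − 14:00 = 7:55 PM UTC on Jan 22.
Add 7 hours and 36 minutes leg 1 → 3:31 AM UTC (Jan 23).
Add 3 hours 31 minutes layover in Seattle → 7:02 AM UTC.
Add 9 hours 22 minutes leg 2 → 4:24 PM UTC.
Jakarta is UTC+7:00, so local arrival = 4:24 PM + 7:00 = 11:24 PM on Jan 23.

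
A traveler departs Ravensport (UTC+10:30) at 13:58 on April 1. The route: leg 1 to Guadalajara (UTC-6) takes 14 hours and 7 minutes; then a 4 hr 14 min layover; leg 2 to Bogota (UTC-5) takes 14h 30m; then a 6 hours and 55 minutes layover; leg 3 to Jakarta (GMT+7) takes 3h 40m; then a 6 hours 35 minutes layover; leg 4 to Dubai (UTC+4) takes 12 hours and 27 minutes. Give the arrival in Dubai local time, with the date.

21:56 on Apr 3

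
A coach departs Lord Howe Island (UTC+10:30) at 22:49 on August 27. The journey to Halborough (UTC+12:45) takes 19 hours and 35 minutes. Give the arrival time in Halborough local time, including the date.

Convert departure to UTC: 22:49 − 10:30 = 12:19 UTC on Aug 27.
Add 19 hours 35 minutes travel time → 07:54 UTC (Aug 28).
Halborough is UTC+12:45, so local arrival = 07:54 + 12:45 = 20:39 on Aug 28.

20:39 on Aug 28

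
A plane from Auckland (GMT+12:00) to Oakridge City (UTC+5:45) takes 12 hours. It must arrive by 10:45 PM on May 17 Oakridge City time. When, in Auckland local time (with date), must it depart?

Target arrival in UTC: 10:45 PM − 5:45 = 5:00 PM on May 17.
Subtract 12 hours → departure 5:00 AM UTC on May 17.
Auckland is UTC+12:00: 5:00 AM + 12:00 = 5:00 PM on May 17.

5:00 PM on May 17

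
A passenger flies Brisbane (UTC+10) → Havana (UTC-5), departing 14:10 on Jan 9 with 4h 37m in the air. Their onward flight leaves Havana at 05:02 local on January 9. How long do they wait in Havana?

1 hour 15 minutes

Convert departure to UTC: 14:10 − 10:00 = 04:10 UTC on Jan 9.
Add 4 hours 37 minutes flight time → 08:47 UTC.
Havana is UTC−5:00, so local arrival = 08:47 − 5:00 = 03:47 on Jan 9.
Layover = 05:02 − 03:47 = 1 hour 15 minutes.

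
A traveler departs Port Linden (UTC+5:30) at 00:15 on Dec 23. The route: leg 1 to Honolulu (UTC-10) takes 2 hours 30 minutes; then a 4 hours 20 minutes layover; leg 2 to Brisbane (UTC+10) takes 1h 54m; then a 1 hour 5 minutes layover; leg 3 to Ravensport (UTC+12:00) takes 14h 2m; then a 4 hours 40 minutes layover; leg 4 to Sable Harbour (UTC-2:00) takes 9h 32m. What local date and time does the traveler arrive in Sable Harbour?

06:48 on Dec 24

Convert departure to UTC: 00:15 − 5:30 = 18:45 UTC on Dec 22.
Add 2 hours 30 minutes leg 1 → 21:15 UTC.
Add 4 hours and 20 minutes layover in Honolulu → 01:35 UTC (Dec 23).
Add 1 hour 54 minutes leg 2 → 03:29 UTC.
Add 1 hour 5 minutes layover in Brisbane → 04:34 UTC.
Add 14 hours and 2 minutes leg 3 → 18:36 UTC.
Add 4 hours and 40 minutes layover in Ravensport → 23:16 UTC.
Add 9 hours 32 minutes leg 4 → 08:48 UTC (Dec 24).
Sable Harbour is UTC−2:00, so local arrival = 08:48 − 2:00 = 06:48 on Dec 24.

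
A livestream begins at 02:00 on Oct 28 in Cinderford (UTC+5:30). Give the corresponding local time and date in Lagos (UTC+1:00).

21:30 on October 27

Lagos is 4:30 behind Cinderford.
Shift by the zone difference: 02:00 − 4:30 = 21:30 on Oct 27 in Lagos.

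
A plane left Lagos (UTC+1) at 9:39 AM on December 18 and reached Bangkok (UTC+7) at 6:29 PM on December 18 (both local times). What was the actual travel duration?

2 hours 50 minutes

Bangkok is 6:00 ahead of Lagos.
Clock-face elapsed time (ignoring zones) is 8 hours 50 minutes.
Actual elapsed = 8 hours 50 minutes − 6:00 = 2 hours 50 minutes.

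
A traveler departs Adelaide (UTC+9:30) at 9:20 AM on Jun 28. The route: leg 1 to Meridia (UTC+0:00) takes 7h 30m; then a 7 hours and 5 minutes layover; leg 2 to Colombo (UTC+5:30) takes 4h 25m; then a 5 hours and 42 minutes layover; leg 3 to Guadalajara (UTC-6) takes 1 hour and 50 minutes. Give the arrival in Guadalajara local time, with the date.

Convert departure to UTC: 9:20 AM − 9:30 = 11:50 PM UTC on Jun 27.
Add 7 hours 30 minutes leg 1 → 7:20 AM UTC (Jun 28).
Add 7 hours and 5 minutes layover in Meridia → 2:25 PM UTC.
Add 4 hours and 25 minutes leg 2 → 6:50 PM UTC.
Add 5 hours 42 minutes layover in Colombo → 12:32 AM UTC (Jun 29).
Add 1 hour 50 minutes leg 3 → 2:22 AM UTC.
Guadalajara is UTC−6:00, so local arrival = 2:22 AM − 6:00 = 8:22 PM on Jun 28.

8:22 PM on Jun 28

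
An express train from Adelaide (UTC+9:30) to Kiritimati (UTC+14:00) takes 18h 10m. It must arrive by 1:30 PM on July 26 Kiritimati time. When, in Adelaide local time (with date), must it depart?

Target arrival in UTC: 1:30 PM − 14:00 = 11:30 PM on Jul 25.
Subtract 18 hours 10 minutes → departure 5:20 AM UTC on Jul 25.
Adelaide is UTC+9:30: 5:20 AM + 9:30 = 2:50 PM on Jul 25.

2:50 PM on July 25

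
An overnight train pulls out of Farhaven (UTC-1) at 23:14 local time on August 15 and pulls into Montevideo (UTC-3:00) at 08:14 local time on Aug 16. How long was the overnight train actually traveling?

Departure in UTC: 23:14 + 1:00 = 00:14 on Aug 16.
Arrival in UTC: 08:14 + 3:00 = 11:14 on Aug 16.
Elapsed = 11:14 − 00:14 = 11 hours.

11 hours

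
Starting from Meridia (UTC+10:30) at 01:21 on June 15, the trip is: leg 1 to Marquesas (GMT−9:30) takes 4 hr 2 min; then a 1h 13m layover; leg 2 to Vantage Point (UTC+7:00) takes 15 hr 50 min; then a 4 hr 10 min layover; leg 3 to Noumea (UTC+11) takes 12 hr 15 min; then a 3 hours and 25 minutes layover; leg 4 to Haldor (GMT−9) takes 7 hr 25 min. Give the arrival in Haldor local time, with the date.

Convert departure to UTC: 01:21 − 10:30 = 14:51 UTC on Jun 14.
Add 4 hours 2 minutes leg 1 → 18:53 UTC.
Add 1 hour and 13 minutes layover in Marquesas → 20:06 UTC.
Add 15 hours and 50 minutes leg 2 → 11:56 UTC (Jun 15).
Add 4 hours 10 minutes layover in Vantage Point → 16:06 UTC.
Add 12 hours 15 minutes leg 3 → 04:21 UTC (Jun 16).
Add 3 hours and 25 minutes layover in Noumea → 07:46 UTC.
Add 7 hours 25 minutes leg 4 → 15:11 UTC.
Haldor is UTC−9:00, so local arrival = 15:11 − 9:00 = 06:11 on Jun 16.

06:11 on Jun 16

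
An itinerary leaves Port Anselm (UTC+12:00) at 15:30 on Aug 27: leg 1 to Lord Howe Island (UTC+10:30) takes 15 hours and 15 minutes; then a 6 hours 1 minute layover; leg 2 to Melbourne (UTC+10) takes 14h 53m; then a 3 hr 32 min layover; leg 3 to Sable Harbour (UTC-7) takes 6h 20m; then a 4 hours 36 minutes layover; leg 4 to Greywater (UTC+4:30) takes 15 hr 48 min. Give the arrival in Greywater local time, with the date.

02:25 on August 30

Convert departure to UTC: 15:30 − 12:00 = 03:30 UTC on Aug 27.
Add 15 hours and 15 minutes leg 1 → 18:45 UTC.
Add 6 hours and 1 minute layover in Lord Howe Island → 00:46 UTC (Aug 28).
Add 14 hours and 53 minutes leg 2 → 15:39 UTC.
Add 3 hours and 32 minutes layover in Melbourne → 19:11 UTC.
Add 6 hours 20 minutes leg 3 → 01:31 UTC (Aug 29).
Add 4 hours and 36 minutes layover in Sable Harbour → 06:07 UTC.
Add 15 hours and 48 minutes leg 4 → 21:55 UTC.
Greywater is UTC+4:30, so local arrival = 21:55 + 4:30 = 02:25 on Aug 30.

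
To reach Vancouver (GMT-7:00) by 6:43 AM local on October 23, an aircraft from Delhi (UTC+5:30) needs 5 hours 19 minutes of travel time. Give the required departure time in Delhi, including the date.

Target arrival in UTC: 6:43 AM + 7:00 = 1:43 PM on Oct 23.
Subtract 5 hours 19 minutes → departure 8:24 AM UTC on Oct 23.
Delhi is UTC+5:30: 8:24 AM + 5:30 = 1:54 PM on Oct 23.

1:54 PM on October 23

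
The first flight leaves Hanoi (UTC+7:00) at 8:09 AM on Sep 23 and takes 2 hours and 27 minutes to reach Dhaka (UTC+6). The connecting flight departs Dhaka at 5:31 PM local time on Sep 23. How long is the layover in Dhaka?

Convert departure to UTC: 8:09 AM − 7:00 = 1:09 AM UTC on Sep 23.
Add 2 hours 27 minutes flight time → 3:36 AM UTC.
Dhaka is UTC+6:00, so local arrival = 3:36 AM + 6:00 = 9:36 AM on Sep 23.
Layover = 5:31 PM − 9:36 AM = 7 hours 55 minutes.

7 hours 55 minutes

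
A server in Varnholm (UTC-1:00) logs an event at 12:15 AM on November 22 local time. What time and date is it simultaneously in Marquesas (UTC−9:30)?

3:45 PM on Nov 21

In UTC: 12:15 AM + 1:00 = 1:15 AM on Nov 22.
Marquesas is UTC−9:30: 1:15 AM − 9:30 = 3:45 PM on Nov 21.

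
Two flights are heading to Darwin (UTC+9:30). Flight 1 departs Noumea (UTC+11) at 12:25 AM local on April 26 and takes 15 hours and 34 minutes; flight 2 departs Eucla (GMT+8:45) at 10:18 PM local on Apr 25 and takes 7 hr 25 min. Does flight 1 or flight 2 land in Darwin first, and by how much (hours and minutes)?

the second, by 8 hours 1 minute

Flight 1 in UTC: 12:25 AM − 11:00 = 1:25 PM on Apr 25.
+15 hours 34 minutes → arrive 4:59 AM UTC on Apr 26.
Flight 2 in UTC: 10:18 PM − 8:45 = 1:33 PM on Apr 25.
+7 hours and 25 minutes → arrive 8:58 PM UTC on Apr 25.
Flight 2 lands earlier by 8 hours 1 minute.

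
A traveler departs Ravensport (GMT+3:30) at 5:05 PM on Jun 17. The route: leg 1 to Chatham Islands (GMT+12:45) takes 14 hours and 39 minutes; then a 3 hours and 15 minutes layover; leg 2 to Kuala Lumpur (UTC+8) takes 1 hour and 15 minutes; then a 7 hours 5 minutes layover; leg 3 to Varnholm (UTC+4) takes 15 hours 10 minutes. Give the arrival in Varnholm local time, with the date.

10:59 AM on Jun 19

Convert departure to UTC: 5:05 PM − 3:30 = 1:35 PM UTC on Jun 17.
Add 14 hours and 39 minutes leg 1 → 4:14 AM UTC (Jun 18).
Add 3 hours 15 minutes layover in Chatham Islands → 7:29 AM UTC.
Add 1 hour 15 minutes leg 2 → 8:44 AM UTC.
Add 7 hours and 5 minutes layover in Kuala Lumpur → 3:49 PM UTC.
Add 15 hours 10 minutes leg 3 → 6:59 AM UTC (Jun 19).
Varnholm is UTC+4:00, so local arrival = 6:59 AM + 4:00 = 10:59 AM on Jun 19.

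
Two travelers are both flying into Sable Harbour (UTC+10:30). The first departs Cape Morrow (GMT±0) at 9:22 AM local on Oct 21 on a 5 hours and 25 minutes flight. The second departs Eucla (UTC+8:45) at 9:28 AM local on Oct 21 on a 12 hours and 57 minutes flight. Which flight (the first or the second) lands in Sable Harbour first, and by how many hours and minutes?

the second, by 1 hour 7 minutes

Flight 1 departs at 9:22 AM UTC (Oct 21).
+5 hours and 25 minutes → arrive 2:47 PM UTC on Oct 21.
Flight 2 in UTC: 9:28 AM − 8:45 = 12:43 AM on Oct 21.
+12 hours and 57 minutes → arrive 1:40 PM UTC on Oct 21.
Flight 2 lands earlier by 1 hour 7 minutes.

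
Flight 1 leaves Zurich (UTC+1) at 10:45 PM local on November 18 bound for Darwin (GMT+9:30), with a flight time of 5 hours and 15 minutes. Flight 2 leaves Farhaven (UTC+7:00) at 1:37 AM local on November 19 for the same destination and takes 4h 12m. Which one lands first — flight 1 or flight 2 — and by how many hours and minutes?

Flight 1 in UTC: 10:45 PM − 1:00 = 9:45 PM on Nov 18.
+5 hours and 15 minutes → arrive 3:00 AM UTC on Nov 19.
Flight 2 in UTC: 1:37 AM − 7:00 = 6:37 PM on Nov 18.
+4 hours 12 minutes → arrive 10:49 PM UTC on Nov 18.
Flight 2 lands earlier by 4 hours 11 minutes.

the second, by 4 hours 11 minutes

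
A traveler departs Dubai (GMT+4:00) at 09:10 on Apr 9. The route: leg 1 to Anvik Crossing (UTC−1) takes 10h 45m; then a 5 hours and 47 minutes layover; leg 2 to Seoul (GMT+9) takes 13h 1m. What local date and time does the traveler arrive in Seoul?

19:43 on April 10

Convert departure to UTC: 09:10 − 4:00 = 05:10 UTC on Apr 9.
Add 10 hours and 45 minutes leg 1 → 15:55 UTC.
Add 5 hours 47 minutes layover in Anvik Crossing → 21:42 UTC.
Add 13 hours and 1 minute leg 2 → 10:43 UTC (Apr 10).
Seoul is UTC+9:00, so local arrival = 10:43 + 9:00 = 19:43 on Apr 10.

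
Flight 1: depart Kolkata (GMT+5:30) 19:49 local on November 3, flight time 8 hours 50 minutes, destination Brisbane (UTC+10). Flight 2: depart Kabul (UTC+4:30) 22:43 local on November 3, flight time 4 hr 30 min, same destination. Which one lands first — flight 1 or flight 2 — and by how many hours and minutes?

the second, by 26 minutes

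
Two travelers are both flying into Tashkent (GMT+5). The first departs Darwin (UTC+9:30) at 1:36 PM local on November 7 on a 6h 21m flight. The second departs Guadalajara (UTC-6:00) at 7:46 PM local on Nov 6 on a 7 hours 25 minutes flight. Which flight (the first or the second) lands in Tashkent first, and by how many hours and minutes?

the second, by 1 hour 16 minutes

Flight 1 in UTC: 1:36 PM − 9:30 = 4:06 AM on Nov 7.
+6 hours and 21 minutes → arrive 10:27 AM UTC on Nov 7.
Flight 2 in UTC: 7:46 PM + 6:00 = 1:46 AM on Nov 7.
+7 hours 25 minutes → arrive 9:11 AM UTC on Nov 7.
Flight 2 lands earlier by 1 hour 16 minutes.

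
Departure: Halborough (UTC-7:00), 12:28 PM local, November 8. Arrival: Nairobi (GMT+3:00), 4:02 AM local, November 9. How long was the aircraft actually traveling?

5 hours 34 minutes

Departure in UTC: 12:28 PM + 7:00 = 7:28 PM on Nov 8.
Arrival in UTC: 4:02 AM − 3:00 = 1:02 AM on Nov 9.
Elapsed = 1:02 AM − 7:28 PM (+1 day) = 5 hours 34 minutes.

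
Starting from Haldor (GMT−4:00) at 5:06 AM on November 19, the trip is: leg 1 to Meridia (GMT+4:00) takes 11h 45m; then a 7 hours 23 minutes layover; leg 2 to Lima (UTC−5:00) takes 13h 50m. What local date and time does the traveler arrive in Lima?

Convert departure to UTC: 5:06 AM + 4:00 = 9:06 AM UTC on Nov 19.
Add 11 hours 45 minutes leg 1 → 8:51 PM UTC.
Add 7 hours and 23 minutes layover in Meridia → 4:14 AM UTC (Nov 20).
Add 13 hours and 50 minutes leg 2 → 6:04 PM UTC.
Lima is UTC−5:00, so local arrival = 6:04 PM − 5:00 = 1:04 PM on Nov 20.

1:04 PM on Nov 20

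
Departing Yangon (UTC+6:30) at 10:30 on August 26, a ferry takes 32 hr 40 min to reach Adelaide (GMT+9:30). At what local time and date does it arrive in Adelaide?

22:10 on Aug 27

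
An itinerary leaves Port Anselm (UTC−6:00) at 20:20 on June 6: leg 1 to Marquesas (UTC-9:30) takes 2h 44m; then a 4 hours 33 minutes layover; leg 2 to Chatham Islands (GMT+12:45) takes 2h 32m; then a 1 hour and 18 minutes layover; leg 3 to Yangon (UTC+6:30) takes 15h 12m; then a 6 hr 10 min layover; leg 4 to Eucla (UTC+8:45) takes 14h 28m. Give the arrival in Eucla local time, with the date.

Convert departure to UTC: 20:20 + 6:00 = 02:20 UTC on Jun 7.
Add 2 hours 44 minutes leg 1 → 05:04 UTC.
Add 4 hours and 33 minutes layover in Marquesas → 09:37 UTC.
Add 2 hours and 32 minutes leg 2 → 12:09 UTC.
Add 1 hour and 18 minutes layover in Chatham Islands → 13:27 UTC.
Add 15 hours and 12 minutes leg 3 → 04:39 UTC (Jun 8).
Add 6 hours 10 minutes layover in Yangon → 10:49 UTC.
Add 14 hours and 28 minutes leg 4 → 01:17 UTC (Jun 9).
Eucla is UTC+8:45, so local arrival = 01:17 + 8:45 = 10:02 on Jun 9.

10:02 on June 9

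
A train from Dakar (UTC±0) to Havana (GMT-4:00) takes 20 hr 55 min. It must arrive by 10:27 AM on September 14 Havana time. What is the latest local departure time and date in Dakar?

5:32 PM on Sep 13

Target arrival in UTC: 10:27 AM + 4:00 = 2:27 PM on Sep 14.
Subtract 20 hours and 55 minutes → departure 5:32 PM UTC on Sep 13.
Dakar is UTC+0, so departure is 5:32 PM on Sep 13.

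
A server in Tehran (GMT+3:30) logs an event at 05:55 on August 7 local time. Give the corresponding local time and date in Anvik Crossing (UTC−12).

In UTC: 05:55 − 3:30 = 02:25 on Aug 7.
Anvik Crossing is UTC−12:00: 02:25 − 12:00 = 14:25 on Aug 6.

14:25 on August 6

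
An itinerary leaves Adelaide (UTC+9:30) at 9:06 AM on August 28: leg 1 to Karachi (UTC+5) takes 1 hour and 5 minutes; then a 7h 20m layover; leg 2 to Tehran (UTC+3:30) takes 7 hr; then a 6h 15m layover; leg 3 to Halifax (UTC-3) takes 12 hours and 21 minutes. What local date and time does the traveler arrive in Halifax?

Convert departure to UTC: 9:06 AM − 9:30 = 11:36 PM UTC on Aug 27.
Add 1 hour and 5 minutes leg 1 → 12:41 AM UTC (Aug 28).
Add 7 hours and 20 minutes layover in Karachi → 8:01 AM UTC.
Add 7 hours leg 2 → 3:01 PM UTC.
Add 6 hours and 15 minutes layover in Tehran → 9:16 PM UTC.
Add 12 hours and 21 minutes leg 3 → 9:37 AM UTC (Aug 29).
Halifax is UTC−3:00, so local arrival = 9:37 AM − 3:00 = 6:37 AM on Aug 29.

6:37 AM on August 29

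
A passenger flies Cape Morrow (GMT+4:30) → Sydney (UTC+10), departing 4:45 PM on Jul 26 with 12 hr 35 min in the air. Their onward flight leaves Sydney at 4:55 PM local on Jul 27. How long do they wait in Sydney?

Convert departure to UTC: 4:45 PM − 4:30 = 12:15 PM UTC on Jul 26.
Add 12 hours 35 minutes flight time → 12:50 AM UTC (Jul 27).
Sydney is UTC+10:00, so local arrival = 12:50 AM + 10:00 = 10:50 AM on Jul 27.
Layover = 4:55 PM − 10:50 AM = 6 hours 5 minutes.

6 hours 5 minutes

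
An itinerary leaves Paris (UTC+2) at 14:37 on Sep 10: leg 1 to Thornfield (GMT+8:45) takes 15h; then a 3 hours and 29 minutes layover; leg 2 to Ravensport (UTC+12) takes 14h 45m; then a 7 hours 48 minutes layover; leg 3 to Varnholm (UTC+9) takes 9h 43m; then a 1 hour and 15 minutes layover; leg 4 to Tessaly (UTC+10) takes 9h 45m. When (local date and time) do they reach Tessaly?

Convert departure to UTC: 14:37 − 2:00 = 12:37 UTC on Sep 10.
Add 15 hours leg 1 → 03:37 UTC (Sep 11).
Add 3 hours and 29 minutes layover in Thornfield → 07:06 UTC.
Add 14 hours 45 minutes leg 2 → 21:51 UTC.
Add 7 hours and 48 minutes layover in Ravensport → 05:39 UTC (Sep 12).
Add 9 hours and 43 minutes leg 3 → 15:22 UTC.
Add 1 hour 15 minutes layover in Varnholm → 16:37 UTC.
Add 9 hours and 45 minutes leg 4 → 02:22 UTC (Sep 13).
Tessaly is UTC+10:00, so local arrival = 02:22 + 10:00 = 12:22 on Sep 13.

12:22 on September 13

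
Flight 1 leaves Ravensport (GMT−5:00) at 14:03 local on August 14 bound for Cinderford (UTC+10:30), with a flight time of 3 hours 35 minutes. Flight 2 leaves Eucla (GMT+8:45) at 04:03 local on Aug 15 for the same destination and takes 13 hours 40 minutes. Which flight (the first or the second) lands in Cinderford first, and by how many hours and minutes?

the first, by 10 hours 20 minutes

Flight 1 in UTC: 14:03 + 5:00 = 19:03 on Aug 14.
+3 hours and 35 minutes → arrive 22:38 UTC on Aug 14.
Flight 2 in UTC: 04:03 − 8:45 = 19:18 on Aug 14.
+13 hours 40 minutes → arrive 08:58 UTC on Aug 15.
Flight 1 lands earlier by 10 hours 20 minutes.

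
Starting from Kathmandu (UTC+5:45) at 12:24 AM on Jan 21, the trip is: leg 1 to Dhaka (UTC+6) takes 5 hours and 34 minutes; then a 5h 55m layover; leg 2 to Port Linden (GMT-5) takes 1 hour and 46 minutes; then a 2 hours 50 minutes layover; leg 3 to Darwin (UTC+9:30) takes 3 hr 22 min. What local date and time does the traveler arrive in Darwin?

11:36 PM on January 21

Convert departure to UTC: 12:24 AM − 5:45 = 6:39 PM UTC on Jan 20.
Add 5 hours and 34 minutes leg 1 → 12:13 AM UTC (Jan 21).
Add 5 hours 55 minutes layover in Dhaka → 6:08 AM UTC.
Add 1 hour 46 minutes leg 2 → 7:54 AM UTC.
Add 2 hours 50 minutes layover in Port Linden → 10:44 AM UTC.
Add 3 hours 22 minutes leg 3 → 2:06 PM UTC.
Darwin is UTC+9:30, so local arrival = 2:06 PM + 9:30 = 11:36 PM on Jan 21.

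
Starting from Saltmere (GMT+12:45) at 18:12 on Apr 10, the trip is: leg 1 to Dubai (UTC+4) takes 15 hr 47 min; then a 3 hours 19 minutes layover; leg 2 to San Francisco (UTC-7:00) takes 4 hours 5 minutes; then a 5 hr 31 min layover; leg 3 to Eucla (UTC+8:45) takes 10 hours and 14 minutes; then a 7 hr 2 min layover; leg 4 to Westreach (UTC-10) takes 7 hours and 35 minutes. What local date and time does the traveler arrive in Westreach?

Convert departure to UTC: 18:12 − 12:45 = 05:27 UTC on Apr 10.
Add 15 hours 47 minutes leg 1 → 21:14 UTC.
Add 3 hours and 19 minutes layover in Dubai → 00:33 UTC (Apr 11).
Add 4 hours and 5 minutes leg 2 → 04:38 UTC.
Add 5 hours and 31 minutes layover in San Francisco → 10:09 UTC.
Add 10 hours and 14 minutes leg 3 → 20:23 UTC.
Add 7 hours and 2 minutes layover in Eucla → 03:25 UTC (Apr 12).
Add 7 hours and 35 minutes leg 4 → 11:00 UTC.
Westreach is UTC−10:00, so local arrival = 11:00 − 10:00 = 01:00 on Apr 12.

01:00 on Apr 12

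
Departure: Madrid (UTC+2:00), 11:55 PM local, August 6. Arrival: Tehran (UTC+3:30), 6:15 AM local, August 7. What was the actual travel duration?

4 hours 50 minutes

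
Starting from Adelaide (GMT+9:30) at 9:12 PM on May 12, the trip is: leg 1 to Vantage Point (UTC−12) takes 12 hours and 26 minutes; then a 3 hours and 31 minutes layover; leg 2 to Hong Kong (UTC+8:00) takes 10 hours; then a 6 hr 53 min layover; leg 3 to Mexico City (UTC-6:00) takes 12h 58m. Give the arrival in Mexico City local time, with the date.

Convert departure to UTC: 9:12 PM − 9:30 = 11:42 AM UTC on May 12.
Add 12 hours and 26 minutes leg 1 → 12:08 AM UTC (May 13).
Add 3 hours 31 minutes layover in Vantage Point → 3:39 AM UTC.
Add 10 hours leg 2 → 1:39 PM UTC.
Add 6 hours 53 minutes layover in Hong Kong → 8:32 PM UTC.
Add 12 hours and 58 minutes leg 3 → 9:30 AM UTC (May 14).
Mexico City is UTC−6:00, so local arrival = 9:30 AM − 6:00 = 3:30 AM on May 14.

3:30 AM on May 14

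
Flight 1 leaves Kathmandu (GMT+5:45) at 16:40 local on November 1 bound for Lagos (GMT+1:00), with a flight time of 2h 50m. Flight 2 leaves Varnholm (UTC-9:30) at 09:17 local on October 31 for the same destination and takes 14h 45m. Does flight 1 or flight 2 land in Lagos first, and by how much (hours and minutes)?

the second, by 4 hours 13 minutes

Flight 1 in UTC: 16:40 − 5:45 = 10:55 on Nov 1.
+2 hours 50 minutes → arrive 13:45 UTC on Nov 1.
Flight 2 in UTC: 09:17 + 9:30 = 18:47 on Oct 31.
+14 hours and 45 minutes → arrive 09:32 UTC on Nov 1.
Flight 2 lands earlier by 4 hours 13 minutes.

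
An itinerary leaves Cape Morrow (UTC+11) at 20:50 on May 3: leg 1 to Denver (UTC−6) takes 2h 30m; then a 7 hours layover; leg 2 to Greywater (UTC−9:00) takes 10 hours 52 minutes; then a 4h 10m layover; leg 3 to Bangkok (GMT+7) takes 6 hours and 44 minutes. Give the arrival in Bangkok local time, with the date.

00:06 on May 5

Convert departure to UTC: 20:50 − 11:00 = 09:50 UTC on May 3.
Add 2 hours 30 minutes leg 1 → 12:20 UTC.
Add 7 hours layover in Denver → 19:20 UTC.
Add 10 hours and 52 minutes leg 2 → 06:12 UTC (May 4).
Add 4 hours 10 minutes layover in Greywater → 10:22 UTC.
Add 6 hours and 44 minutes leg 3 → 17:06 UTC.
Bangkok is UTC+7:00, so local arrival = 17:06 + 7:00 = 00:06 on May 5.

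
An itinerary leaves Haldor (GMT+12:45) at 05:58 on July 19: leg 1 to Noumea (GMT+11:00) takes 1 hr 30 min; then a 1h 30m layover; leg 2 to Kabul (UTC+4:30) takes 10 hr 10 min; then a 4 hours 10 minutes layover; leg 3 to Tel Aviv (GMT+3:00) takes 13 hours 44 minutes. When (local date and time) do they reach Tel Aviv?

Convert departure to UTC: 05:58 − 12:45 = 17:13 UTC on Jul 18.
Add 1 hour 30 minutes leg 1 → 18:43 UTC.
Add 1 hour and 30 minutes layover in Noumea → 20:13 UTC.
Add 10 hours 10 minutes leg 2 → 06:23 UTC (Jul 19).
Add 4 hours and 10 minutes layover in Kabul → 10:33 UTC.
Add 13 hours 44 minutes leg 3 → 00:17 UTC (Jul 20).
Tel Aviv is UTC+3:00, so local arrival = 00:17 + 3:00 = 03:17 on Jul 20.

03:17 on July 20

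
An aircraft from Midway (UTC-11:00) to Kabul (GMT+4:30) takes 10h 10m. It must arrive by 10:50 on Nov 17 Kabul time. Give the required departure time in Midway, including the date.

09:10 on November 16

Target arrival in UTC: 10:50 − 4:30 = 06:20 on Nov 17.
Subtract 10 hours and 10 minutes → departure 20:10 UTC on Nov 16.
Midway is UTC−11:00: 20:10 − 11:00 = 09:10 on Nov 16.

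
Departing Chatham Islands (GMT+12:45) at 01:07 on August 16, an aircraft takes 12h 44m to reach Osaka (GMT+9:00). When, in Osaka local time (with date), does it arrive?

10:06 on Aug 16

Convert departure to UTC: 01:07 − 12:45 = 12:22 UTC on Aug 15.
Add 12 hours 44 minutes travel time → 01:06 UTC (Aug 16).
Osaka is UTC+9:00, so local arrival = 01:06 + 9:00 = 10:06 on Aug 16.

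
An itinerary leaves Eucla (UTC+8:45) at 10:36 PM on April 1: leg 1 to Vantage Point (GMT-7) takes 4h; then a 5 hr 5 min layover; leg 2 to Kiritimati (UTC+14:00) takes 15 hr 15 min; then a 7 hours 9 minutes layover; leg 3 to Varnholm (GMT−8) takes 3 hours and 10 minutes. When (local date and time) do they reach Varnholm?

4:30 PM on April 2

Convert departure to UTC: 10:36 PM − 8:45 = 1:51 PM UTC on Apr 1.
Add 4 hours leg 1 → 5:51 PM UTC.
Add 5 hours and 5 minutes layover in Vantage Point → 10:56 PM UTC.
Add 15 hours and 15 minutes leg 2 → 2:11 PM UTC (Apr 2).
Add 7 hours 9 minutes layover in Kiritimati → 9:20 PM UTC.
Add 3 hours 10 minutes leg 3 → 12:30 AM UTC (Apr 3).
Varnholm is UTC−8:00, so local arrival = 12:30 AM − 8:00 = 4:30 PM on Apr 2.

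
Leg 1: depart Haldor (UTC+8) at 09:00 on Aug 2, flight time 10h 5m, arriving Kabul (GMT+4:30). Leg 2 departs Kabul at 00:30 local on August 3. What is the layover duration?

8 hours 55 minutes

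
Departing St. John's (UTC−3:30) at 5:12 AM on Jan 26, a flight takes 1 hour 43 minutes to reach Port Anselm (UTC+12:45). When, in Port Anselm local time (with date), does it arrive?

Port Anselm is 16:15 ahead of St. John's.
After 1 hour and 43 minutes it is 6:55 AM in St. John's.
Shift by the zone difference: 6:55 AM + 16:15 = 11:10 PM on Jan 26 in Port Anselm.

11:10 PM on Jan 26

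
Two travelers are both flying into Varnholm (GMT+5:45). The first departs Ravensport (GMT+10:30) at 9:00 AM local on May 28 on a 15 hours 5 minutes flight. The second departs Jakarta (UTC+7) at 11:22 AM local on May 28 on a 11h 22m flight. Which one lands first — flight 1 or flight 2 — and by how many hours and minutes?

the first, by 2 hours 9 minutes

Flight 1 in UTC: 9:00 AM − 10:30 = 10:30 PM on May 27.
+15 hours 5 minutes → arrive 1:35 PM UTC on May 28.
Flight 2 in UTC: 11:22 AM − 7:00 = 4:22 AM on May 28.
+11 hours and 22 minutes → arrive 3:44 PM UTC on May 28.
Flight 1 lands earlier by 2 hours 9 minutes.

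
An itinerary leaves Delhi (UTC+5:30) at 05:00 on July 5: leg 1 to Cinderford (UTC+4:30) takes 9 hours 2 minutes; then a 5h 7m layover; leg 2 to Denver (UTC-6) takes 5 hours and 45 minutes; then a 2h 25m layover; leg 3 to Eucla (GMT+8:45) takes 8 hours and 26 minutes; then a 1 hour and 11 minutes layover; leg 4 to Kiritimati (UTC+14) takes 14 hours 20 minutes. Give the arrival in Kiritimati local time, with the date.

Convert departure to UTC: 05:00 − 5:30 = 23:30 UTC on Jul 4.
Add 9 hours and 2 minutes leg 1 → 08:32 UTC (Jul 5).
Add 5 hours 7 minutes layover in Cinderford → 13:39 UTC.
Add 5 hours and 45 minutes leg 2 → 19:24 UTC.
Add 2 hours and 25 minutes layover in Denver → 21:49 UTC.
Add 8 hours and 26 minutes leg 3 → 06:15 UTC (Jul 6).
Add 1 hour and 11 minutes layover in Eucla → 07:26 UTC.
Add 14 hours 20 minutes leg 4 → 21:46 UTC.
Kiritimati is UTC+14:00, so local arrival = 21:46 + 14:00 = 11:46 on Jul 7.

11:46 on Jul 7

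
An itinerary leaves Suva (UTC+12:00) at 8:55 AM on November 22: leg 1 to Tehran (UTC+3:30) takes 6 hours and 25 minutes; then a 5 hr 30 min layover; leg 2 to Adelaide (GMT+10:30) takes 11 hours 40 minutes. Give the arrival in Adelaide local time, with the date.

Convert departure to UTC: 8:55 AM − 12:00 = 8:55 PM UTC on Nov 21.
Add 6 hours and 25 minutes leg 1 → 3:20 AM UTC (Nov 22).
Add 5 hours 30 minutes layover in Tehran → 8:50 AM UTC.
Add 11 hours 40 minutes leg 2 → 8:30 PM UTC.
Adelaide is UTC+10:30, so local arrival = 8:30 PM + 10:30 = 7:00 AM on Nov 23.

7:00 AM on November 23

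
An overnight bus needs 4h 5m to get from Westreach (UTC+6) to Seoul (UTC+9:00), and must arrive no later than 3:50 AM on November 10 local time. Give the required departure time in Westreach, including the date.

8:45 PM on Nov 9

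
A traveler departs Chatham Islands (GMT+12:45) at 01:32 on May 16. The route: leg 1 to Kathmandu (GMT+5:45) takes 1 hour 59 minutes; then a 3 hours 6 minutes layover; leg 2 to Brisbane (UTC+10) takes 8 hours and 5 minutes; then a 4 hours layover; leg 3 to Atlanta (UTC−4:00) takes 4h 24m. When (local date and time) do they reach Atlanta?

06:21 on May 16

Convert departure to UTC: 01:32 − 12:45 = 12:47 UTC on May 15.
Add 1 hour 59 minutes leg 1 → 14:46 UTC.
Add 3 hours 6 minutes layover in Kathmandu → 17:52 UTC.
Add 8 hours 5 minutes leg 2 → 01:57 UTC (May 16).
Add 4 hours layover in Brisbane → 05:57 UTC.
Add 4 hours and 24 minutes leg 3 → 10:21 UTC.
Atlanta is UTC−4:00, so local arrival = 10:21 − 4:00 = 06:21 on May 16.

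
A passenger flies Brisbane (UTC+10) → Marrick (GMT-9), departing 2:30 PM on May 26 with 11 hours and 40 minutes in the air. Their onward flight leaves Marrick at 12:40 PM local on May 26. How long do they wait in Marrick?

5 hours 30 minutes

Convert departure to UTC: 2:30 PM − 10:00 = 4:30 AM UTC on May 26.
Add 11 hours and 40 minutes flight time → 4:10 PM UTC.
Marrick is UTC−9:00, so local arrival = 4:10 PM − 9:00 = 7:10 AM on May 26.
Layover = 12:40 PM − 7:10 AM = 5 hours 30 minutes.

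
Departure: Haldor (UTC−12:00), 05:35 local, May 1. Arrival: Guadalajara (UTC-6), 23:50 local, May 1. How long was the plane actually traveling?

12 hours 15 minutes

Departure in UTC: 05:35 + 12:00 = 17:35 on May 1.
Arrival in UTC: 23:50 + 6:00 = 05:50 on May 2.
Elapsed = 05:50 − 17:35 (+1 day) = 12 hours 15 minutes.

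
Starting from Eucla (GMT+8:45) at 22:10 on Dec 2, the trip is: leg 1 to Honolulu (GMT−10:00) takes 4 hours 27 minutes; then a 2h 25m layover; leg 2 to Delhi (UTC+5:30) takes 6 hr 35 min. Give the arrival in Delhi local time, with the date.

08:22 on Dec 3

Convert departure to UTC: 22:10 − 8:45 = 13:25 UTC on Dec 2.
Add 4 hours and 27 minutes leg 1 → 17:52 UTC.
Add 2 hours and 25 minutes layover in Honolulu → 20:17 UTC.
Add 6 hours and 35 minutes leg 2 → 02:52 UTC (Dec 3).
Delhi is UTC+5:30, so local arrival = 02:52 + 5:30 = 08:22 on Dec 3.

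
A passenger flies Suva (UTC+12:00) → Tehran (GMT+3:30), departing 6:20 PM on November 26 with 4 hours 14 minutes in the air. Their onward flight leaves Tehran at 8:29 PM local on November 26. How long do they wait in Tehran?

6 hours 25 minutes

Convert departure to UTC: 6:20 PM − 12:00 = 6:20 AM UTC on Nov 26.
Add 4 hours and 14 minutes flight time → 10:34 AM UTC.
Tehran is UTC+3:30, so local arrival = 10:34 AM + 3:30 = 2:04 PM on Nov 26.
Layover = 8:29 PM − 2:04 PM = 6 hours 25 minutes.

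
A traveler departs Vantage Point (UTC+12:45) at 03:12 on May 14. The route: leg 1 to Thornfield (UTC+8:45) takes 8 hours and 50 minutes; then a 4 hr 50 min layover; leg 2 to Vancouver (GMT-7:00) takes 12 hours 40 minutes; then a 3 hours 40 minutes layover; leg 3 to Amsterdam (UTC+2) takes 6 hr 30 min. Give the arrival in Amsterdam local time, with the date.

04:57 on May 15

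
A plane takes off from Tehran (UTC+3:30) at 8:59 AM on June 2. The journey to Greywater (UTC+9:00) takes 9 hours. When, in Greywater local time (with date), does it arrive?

Convert departure to UTC: 8:59 AM − 3:30 = 5:29 AM UTC on Jun 2.
Add 9 hours travel time → 2:29 PM UTC.
Greywater is UTC+9:00, so local arrival = 2:29 PM + 9:00 = 11:29 PM on Jun 2.

11:29 PM on June 2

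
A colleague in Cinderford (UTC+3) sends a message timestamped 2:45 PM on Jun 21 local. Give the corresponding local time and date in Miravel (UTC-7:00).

4:45 AM on Jun 21

Miravel is 10:00 behind Cinderford.
Shift by the zone difference: 2:45 PM − 10:00 = 4:45 AM on Jun 21 in Miravel.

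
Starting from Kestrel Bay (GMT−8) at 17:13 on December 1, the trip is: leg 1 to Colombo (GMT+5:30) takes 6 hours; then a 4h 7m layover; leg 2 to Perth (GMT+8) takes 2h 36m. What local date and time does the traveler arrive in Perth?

Convert departure to UTC: 17:13 + 8:00 = 01:13 UTC on Dec 2.
Add 6 hours leg 1 → 07:13 UTC.
Add 4 hours and 7 minutes layover in Colombo → 11:20 UTC.
Add 2 hours and 36 minutes leg 2 → 13:56 UTC.
Perth is UTC+8:00, so local arrival = 13:56 + 8:00 = 21:56 on Dec 2.

21:56 on Dec 2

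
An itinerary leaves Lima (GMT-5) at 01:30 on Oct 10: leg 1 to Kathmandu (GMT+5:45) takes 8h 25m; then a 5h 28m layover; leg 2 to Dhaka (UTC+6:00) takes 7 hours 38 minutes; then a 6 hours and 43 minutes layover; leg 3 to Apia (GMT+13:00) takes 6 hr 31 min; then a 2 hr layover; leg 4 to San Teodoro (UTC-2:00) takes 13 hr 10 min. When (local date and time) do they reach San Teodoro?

06:25 on October 12

Convert departure to UTC: 01:30 + 5:00 = 06:30 UTC on Oct 10.
Add 8 hours and 25 minutes leg 1 → 14:55 UTC.
Add 5 hours 28 minutes layover in Kathmandu → 20:23 UTC.
Add 7 hours and 38 minutes leg 2 → 04:01 UTC (Oct 11).
Add 6 hours and 43 minutes layover in Dhaka → 10:44 UTC.
Add 6 hours 31 minutes leg 3 → 17:15 UTC.
Add 2 hours layover in Apia → 19:15 UTC.
Add 13 hours 10 minutes leg 4 → 08:25 UTC (Oct 12).
San Teodoro is UTC−2:00, so local arrival = 08:25 − 2:00 = 06:25 on Oct 12.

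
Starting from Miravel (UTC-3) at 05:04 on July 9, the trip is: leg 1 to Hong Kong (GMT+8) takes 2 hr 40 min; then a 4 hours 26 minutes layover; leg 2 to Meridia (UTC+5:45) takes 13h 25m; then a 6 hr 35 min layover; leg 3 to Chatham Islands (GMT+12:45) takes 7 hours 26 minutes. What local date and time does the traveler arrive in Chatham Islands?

07:21 on July 11

Convert departure to UTC: 05:04 + 3:00 = 08:04 UTC on Jul 9.
Add 2 hours and 40 minutes leg 1 → 10:44 UTC.
Add 4 hours 26 minutes layover in Hong Kong → 15:10 UTC.
Add 13 hours and 25 minutes leg 2 → 04:35 UTC (Jul 10).
Add 6 hours 35 minutes layover in Meridia → 11:10 UTC.
Add 7 hours 26 minutes leg 3 → 18:36 UTC.
Chatham Islands is UTC+12:45, so local arrival = 18:36 + 12:45 = 07:21 on Jul 11.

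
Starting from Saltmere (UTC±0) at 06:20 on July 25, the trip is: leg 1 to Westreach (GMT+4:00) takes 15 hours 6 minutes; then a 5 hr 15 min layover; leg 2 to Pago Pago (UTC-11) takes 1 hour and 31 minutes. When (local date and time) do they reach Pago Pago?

Saltmere is at UTC+0, so departure is already 06:20 UTC on Jul 25.
Add 15 hours 6 minutes leg 1 → 21:26 UTC.
Add 5 hours and 15 minutes layover in Westreach → 02:41 UTC (Jul 26).
Add 1 hour 31 minutes leg 2 → 04:12 UTC.
Pago Pago is UTC−11:00, so local arrival = 04:12 − 11:00 = 17:12 on Jul 25.

17:12 on Jul 25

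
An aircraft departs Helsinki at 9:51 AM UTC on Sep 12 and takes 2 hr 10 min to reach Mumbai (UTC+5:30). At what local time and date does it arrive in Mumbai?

5:31 PM on September 12

Departure is given in UTC: 9:51 AM on Sep 12.
Add 2 hours and 10 minutes → 12:01 PM UTC.
Mumbai is UTC+5:30: 12:01 PM + 5:30 = 5:31 PM on Sep 12.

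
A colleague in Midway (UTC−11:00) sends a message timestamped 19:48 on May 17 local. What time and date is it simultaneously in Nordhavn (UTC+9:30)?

16:18 on May 18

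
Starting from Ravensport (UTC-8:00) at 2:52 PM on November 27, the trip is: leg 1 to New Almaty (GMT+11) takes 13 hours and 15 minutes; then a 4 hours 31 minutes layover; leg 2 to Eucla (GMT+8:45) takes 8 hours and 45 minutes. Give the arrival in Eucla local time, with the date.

10:08 AM on Nov 29

Convert departure to UTC: 2:52 PM + 8:00 = 10:52 PM UTC on Nov 27.
Add 13 hours 15 minutes leg 1 → 12:07 PM UTC (Nov 28).
Add 4 hours and 31 minutes layover in New Almaty → 4:38 PM UTC.
Add 8 hours 45 minutes leg 2 → 1:23 AM UTC (Nov 29).
Eucla is UTC+8:45, so local arrival = 1:23 AM + 8:45 = 10:08 AM on Nov 29.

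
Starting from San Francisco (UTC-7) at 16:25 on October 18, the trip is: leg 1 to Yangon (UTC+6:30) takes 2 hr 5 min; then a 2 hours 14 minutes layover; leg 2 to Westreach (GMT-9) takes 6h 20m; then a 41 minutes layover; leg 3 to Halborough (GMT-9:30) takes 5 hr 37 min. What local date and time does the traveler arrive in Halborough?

06:52 on October 19

Convert departure to UTC: 16:25 + 7:00 = 23:25 UTC on Oct 18.
Add 2 hours 5 minutes leg 1 → 01:30 UTC (Oct 19).
Add 2 hours and 14 minutes layover in Yangon → 03:44 UTC.
Add 6 hours and 20 minutes leg 2 → 10:04 UTC.
Add 41 minutes layover in Westreach → 10:45 UTC.
Add 5 hours 37 minutes leg 3 → 16:22 UTC.
Halborough is UTC−9:30, so local arrival = 16:22 − 9:30 = 06:52 on Oct 19.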